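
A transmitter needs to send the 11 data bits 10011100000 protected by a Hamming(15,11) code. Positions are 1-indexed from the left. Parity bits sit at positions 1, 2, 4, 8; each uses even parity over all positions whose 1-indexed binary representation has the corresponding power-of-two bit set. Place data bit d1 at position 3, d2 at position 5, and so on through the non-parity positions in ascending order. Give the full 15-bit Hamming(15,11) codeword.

Place data bits at non-power-of-two positions: b3=1, b5=0, b6=0, b7=1, b9=1, b10=1, b11=0, b12=0, b13=0, b14=0, b15=0.
p1 = XOR of data positions {3,5,7,9,11,13,15} = 1⊕0⊕1⊕1⊕0⊕0⊕0 = 1
p2 = XOR of data positions {3,6,7,10,11,14,15} = 1⊕0⊕1⊕1⊕0⊕0⊕0 = 1
p4 = XOR of data positions {5,6,7,12,13,14,15} = 0⊕0⊕1⊕0⊕0⊕0⊕0 = 1
p8 = XOR of data positions {9,10,11,12,13,14,15} = 1⊕1⊕0⊕0⊕0⊕0⊕0 = 0
Codeword b1..b15 = 111100101100000

111100101100000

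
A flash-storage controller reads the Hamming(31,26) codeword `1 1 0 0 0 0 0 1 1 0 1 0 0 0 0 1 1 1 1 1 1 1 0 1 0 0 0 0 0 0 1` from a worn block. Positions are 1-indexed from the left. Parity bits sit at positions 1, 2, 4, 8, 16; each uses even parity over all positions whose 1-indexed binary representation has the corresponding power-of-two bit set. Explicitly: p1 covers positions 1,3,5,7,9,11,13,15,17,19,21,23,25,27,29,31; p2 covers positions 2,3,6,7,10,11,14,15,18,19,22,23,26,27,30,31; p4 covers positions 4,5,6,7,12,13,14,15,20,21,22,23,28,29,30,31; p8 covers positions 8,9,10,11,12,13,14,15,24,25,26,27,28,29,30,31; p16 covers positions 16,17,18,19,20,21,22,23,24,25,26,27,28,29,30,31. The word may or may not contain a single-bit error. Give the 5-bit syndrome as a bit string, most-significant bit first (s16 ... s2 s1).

11001

s1: b1⊕b3⊕b5⊕b7⊕b9⊕b11⊕b13⊕b15⊕b17⊕b19⊕b21⊕b23⊕b25⊕b27⊕b29⊕b31 = 1⊕0⊕0⊕0⊕1⊕1⊕0⊕0⊕1⊕1⊕1⊕0⊕0⊕0⊕0⊕1 = 1
s2: b2⊕b3⊕b6⊕b7⊕b10⊕b11⊕b14⊕b15⊕b18⊕b19⊕b22⊕b23⊕b26⊕b27⊕b30⊕b31 = 1⊕0⊕0⊕0⊕0⊕1⊕0⊕0⊕1⊕1⊕1⊕0⊕0⊕0⊕0⊕1 = 0
s4: b4⊕b5⊕b6⊕b7⊕b12⊕b13⊕b14⊕b15⊕b20⊕b21⊕b22⊕b23⊕b28⊕b29⊕b30⊕b31 = 0⊕0⊕0⊕0⊕0⊕0⊕0⊕0⊕1⊕1⊕1⊕0⊕0⊕0⊕0⊕1 = 0
s8: b8⊕b9⊕b10⊕b11⊕b12⊕b13⊕b14⊕b15⊕b24⊕b25⊕b26⊕b27⊕b28⊕b29⊕b30⊕b31 = 1⊕1⊕0⊕1⊕0⊕0⊕0⊕0⊕1⊕0⊕0⊕0⊕0⊕0⊕0⊕1 = 1
s16: b16⊕b17⊕b18⊕b19⊕b20⊕b21⊕b22⊕b23⊕b24⊕b25⊕b26⊕b27⊕b28⊕b29⊕b30⊕b31 = 1⊕1⊕1⊕1⊕1⊕1⊕1⊕0⊕1⊕0⊕0⊕0⊕0⊕0⊕0⊕1 = 1
Syndrome (s16...s1) = 11001 → position 25.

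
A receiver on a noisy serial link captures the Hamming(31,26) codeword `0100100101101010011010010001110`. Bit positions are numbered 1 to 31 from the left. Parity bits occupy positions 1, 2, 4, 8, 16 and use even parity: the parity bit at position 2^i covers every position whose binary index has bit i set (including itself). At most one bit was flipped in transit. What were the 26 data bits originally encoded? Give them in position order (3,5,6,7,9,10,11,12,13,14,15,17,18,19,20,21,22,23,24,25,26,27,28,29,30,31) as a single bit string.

01000110101011010010001111

s1: b1⊕b3⊕b5⊕b7⊕b9⊕b11⊕b13⊕b15⊕b17⊕b19⊕b21⊕b23⊕b25⊕b27⊕b29⊕b31 = 0⊕0⊕1⊕0⊕0⊕1⊕1⊕1⊕0⊕1⊕1⊕0⊕0⊕0⊕1⊕0 = 1
s2: b2⊕b3⊕b6⊕b7⊕b10⊕b11⊕b14⊕b15⊕b18⊕b19⊕b22⊕b23⊕b26⊕b27⊕b30⊕b31 = 1⊕0⊕0⊕0⊕1⊕1⊕0⊕1⊕1⊕1⊕0⊕0⊕0⊕0⊕1⊕0 = 1
s4: b4⊕b5⊕b6⊕b7⊕b12⊕b13⊕b14⊕b15⊕b20⊕b21⊕b22⊕b23⊕b28⊕b29⊕b30⊕b31 = 0⊕1⊕0⊕0⊕0⊕1⊕0⊕1⊕0⊕1⊕0⊕0⊕1⊕1⊕1⊕0 = 1
s8: b8⊕b9⊕b10⊕b11⊕b12⊕b13⊕b14⊕b15⊕b24⊕b25⊕b26⊕b27⊕b28⊕b29⊕b30⊕b31 = 1⊕0⊕1⊕1⊕0⊕1⊕0⊕1⊕1⊕0⊕0⊕0⊕1⊕1⊕1⊕0 = 1
s16: b16⊕b17⊕b18⊕b19⊕b20⊕b21⊕b22⊕b23⊕b24⊕b25⊕b26⊕b27⊕b28⊕b29⊕b30⊕b31 = 0⊕0⊕1⊕1⊕0⊕1⊕0⊕0⊕1⊕0⊕0⊕0⊕1⊕1⊕1⊕0 = 1
Syndrome (s16...s1) = 11111 → position 31.
Flip bit 31: corrected codeword = 0100100101101010011010010001111
Data bits at positions 3,5,6,7,9,10,11,12,13,14,15,17,18,19,20,21,22,23,24,25,26,27,28,29,30,31: 01000110101011010010001111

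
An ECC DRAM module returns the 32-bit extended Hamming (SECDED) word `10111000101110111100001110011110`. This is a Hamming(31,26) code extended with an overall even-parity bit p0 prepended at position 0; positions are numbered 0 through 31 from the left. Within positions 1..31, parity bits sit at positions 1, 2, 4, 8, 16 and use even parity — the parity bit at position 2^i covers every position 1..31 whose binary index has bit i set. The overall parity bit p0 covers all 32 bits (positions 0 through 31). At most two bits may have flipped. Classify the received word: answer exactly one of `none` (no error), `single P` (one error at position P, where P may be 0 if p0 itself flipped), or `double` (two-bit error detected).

s1: b1⊕b3⊕b5⊕b7⊕b9⊕b11⊕b13⊕b15⊕b17⊕b19⊕b21⊕b23⊕b25⊕b27⊕b29⊕b31 = 0⊕1⊕0⊕0⊕0⊕1⊕0⊕1⊕1⊕0⊕0⊕1⊕0⊕1⊕1⊕0 = 1
s2: b2⊕b3⊕b6⊕b7⊕b10⊕b11⊕b14⊕b15⊕b18⊕b19⊕b22⊕b23⊕b26⊕b27⊕b30⊕b31 = 1⊕1⊕0⊕0⊕1⊕1⊕1⊕1⊕0⊕0⊕1⊕1⊕0⊕1⊕1⊕0 = 0
s4: b4⊕b5⊕b6⊕b7⊕b12⊕b13⊕b14⊕b15⊕b20⊕b21⊕b22⊕b23⊕b28⊕b29⊕b30⊕b31 = 1⊕0⊕0⊕0⊕1⊕0⊕1⊕1⊕0⊕0⊕1⊕1⊕1⊕1⊕1⊕0 = 1
s8: b8⊕b9⊕b10⊕b11⊕b12⊕b13⊕b14⊕b15⊕b24⊕b25⊕b26⊕b27⊕b28⊕b29⊕b30⊕b31 = 1⊕0⊕1⊕1⊕1⊕0⊕1⊕1⊕1⊕0⊕0⊕1⊕1⊕1⊕1⊕0 = 1
s16: b16⊕b17⊕b18⊕b19⊕b20⊕b21⊕b22⊕b23⊕b24⊕b25⊕b26⊕b27⊕b28⊕b29⊕b30⊕b31 = 1⊕1⊕0⊕0⊕0⊕0⊕1⊕1⊕1⊕0⊕0⊕1⊕1⊕1⊕1⊕0 = 1
Syndrome (s16...s1) = 11101 → position 29.
Overall parity (XOR of all 32 bits, including p0): 1⊕0⊕1⊕1⊕1⊕0⊕0⊕0⊕1⊕0⊕1⊕1⊕1⊕0⊕1⊕1⊕1⊕1⊕0⊕0⊕0⊕0⊕1⊕1⊕1⊕0⊕0⊕1⊕1⊕1⊕1⊕0 = 1
Overall=1, syndrome position=29 → single-bit error at position 29.

single 29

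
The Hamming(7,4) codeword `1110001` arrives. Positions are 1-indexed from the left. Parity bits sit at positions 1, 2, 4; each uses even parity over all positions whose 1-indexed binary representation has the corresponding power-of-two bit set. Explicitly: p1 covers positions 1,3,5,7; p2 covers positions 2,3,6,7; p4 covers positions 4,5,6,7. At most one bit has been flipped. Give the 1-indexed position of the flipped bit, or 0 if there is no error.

s1: b1⊕b3⊕b5⊕b7 = 1⊕1⊕0⊕1 = 1
s2: b2⊕b3⊕b6⊕b7 = 1⊕1⊕0⊕1 = 1
s4: b4⊕b5⊕b6⊕b7 = 0⊕0⊕0⊕1 = 1
Syndrome (s4...s1) = 111 → position 7.

7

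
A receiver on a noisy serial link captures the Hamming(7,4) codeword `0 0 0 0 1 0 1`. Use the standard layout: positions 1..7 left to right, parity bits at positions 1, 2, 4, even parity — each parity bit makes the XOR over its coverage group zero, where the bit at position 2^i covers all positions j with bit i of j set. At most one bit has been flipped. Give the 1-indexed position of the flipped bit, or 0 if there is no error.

2

s1: b1⊕b3⊕b5⊕b7 = 0⊕0⊕1⊕1 = 0
s2: b2⊕b3⊕b6⊕b7 = 0⊕0⊕0⊕1 = 1
s4: b4⊕b5⊕b6⊕b7 = 0⊕1⊕0⊕1 = 0
Syndrome (s4...s1) = 010 → position 2.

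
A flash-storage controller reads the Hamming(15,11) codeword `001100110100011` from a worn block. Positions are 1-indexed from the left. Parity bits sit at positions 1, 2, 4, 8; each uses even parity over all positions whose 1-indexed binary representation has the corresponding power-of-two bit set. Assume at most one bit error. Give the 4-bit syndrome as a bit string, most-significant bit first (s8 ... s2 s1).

0011

s1: b1⊕b3⊕b5⊕b7⊕b9⊕b11⊕b13⊕b15 = 0⊕1⊕0⊕1⊕0⊕0⊕0⊕1 = 1
s2: b2⊕b3⊕b6⊕b7⊕b10⊕b11⊕b14⊕b15 = 0⊕1⊕0⊕1⊕1⊕0⊕1⊕1 = 1
s4: b4⊕b5⊕b6⊕b7⊕b12⊕b13⊕b14⊕b15 = 1⊕0⊕0⊕1⊕0⊕0⊕1⊕1 = 0
s8: b8⊕b9⊕b10⊕b11⊕b12⊕b13⊕b14⊕b15 = 1⊕0⊕1⊕0⊕0⊕0⊕1⊕1 = 0
Syndrome (s8...s1) = 0011 → position 3.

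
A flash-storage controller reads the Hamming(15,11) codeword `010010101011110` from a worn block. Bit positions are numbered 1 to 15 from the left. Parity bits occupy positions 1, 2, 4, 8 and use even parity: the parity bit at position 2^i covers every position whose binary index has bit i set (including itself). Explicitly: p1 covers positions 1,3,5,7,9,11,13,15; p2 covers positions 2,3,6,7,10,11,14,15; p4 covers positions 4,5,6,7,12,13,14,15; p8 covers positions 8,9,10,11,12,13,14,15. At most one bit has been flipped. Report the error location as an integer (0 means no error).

s1: b1⊕b3⊕b5⊕b7⊕b9⊕b11⊕b13⊕b15 = 0⊕0⊕1⊕1⊕1⊕1⊕1⊕0 = 1
s2: b2⊕b3⊕b6⊕b7⊕b10⊕b11⊕b14⊕b15 = 1⊕0⊕0⊕1⊕0⊕1⊕1⊕0 = 0
s4: b4⊕b5⊕b6⊕b7⊕b12⊕b13⊕b14⊕b15 = 0⊕1⊕0⊕1⊕1⊕1⊕1⊕0 = 1
s8: b8⊕b9⊕b10⊕b11⊕b12⊕b13⊕b14⊕b15 = 0⊕1⊕0⊕1⊕1⊕1⊕1⊕0 = 1
Syndrome (s8...s1) = 1101 → position 13.

13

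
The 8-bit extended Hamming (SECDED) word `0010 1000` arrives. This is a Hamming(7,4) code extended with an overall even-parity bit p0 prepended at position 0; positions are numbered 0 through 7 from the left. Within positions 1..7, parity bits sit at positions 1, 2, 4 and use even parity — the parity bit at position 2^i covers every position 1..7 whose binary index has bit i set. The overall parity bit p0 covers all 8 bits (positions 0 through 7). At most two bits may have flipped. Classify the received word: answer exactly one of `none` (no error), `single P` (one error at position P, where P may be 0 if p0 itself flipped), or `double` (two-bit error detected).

s1: b1⊕b3⊕b5⊕b7 = 0⊕0⊕0⊕0 = 0
s2: b2⊕b3⊕b6⊕b7 = 1⊕0⊕0⊕0 = 1
s4: b4⊕b5⊕b6⊕b7 = 1⊕0⊕0⊕0 = 1
Syndrome (s4...s1) = 110 → position 6.
Overall parity (XOR of all 8 bits, including p0): 0⊕0⊕1⊕0⊕1⊕0⊕0⊕0 = 0
Overall=0, syndrome position=6 → double-bit error detected (uncorrectable).

double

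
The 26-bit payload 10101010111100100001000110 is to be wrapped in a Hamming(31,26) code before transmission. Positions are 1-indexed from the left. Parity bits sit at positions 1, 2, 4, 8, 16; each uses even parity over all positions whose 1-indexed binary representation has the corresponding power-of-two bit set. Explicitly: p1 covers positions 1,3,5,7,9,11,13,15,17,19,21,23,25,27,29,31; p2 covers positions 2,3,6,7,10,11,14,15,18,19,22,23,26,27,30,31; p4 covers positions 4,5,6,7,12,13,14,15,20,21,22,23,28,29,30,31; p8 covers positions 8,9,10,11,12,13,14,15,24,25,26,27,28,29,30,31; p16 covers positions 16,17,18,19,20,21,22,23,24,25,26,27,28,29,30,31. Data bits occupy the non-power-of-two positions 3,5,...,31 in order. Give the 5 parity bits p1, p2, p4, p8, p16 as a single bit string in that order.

Place data bits at non-power-of-two positions: b3=1, b5=0, b6=1, b7=0, b9=1, b10=0, b11=1, b12=0, b13=1, b14=1, b15=1, b17=1, b18=0, b19=0, b20=1, b21=0, b22=0, b23=0, b24=0, b25=1, b26=0, b27=0, b28=0, b29=1, b30=1, b31=0.
p1 = XOR of data positions {3,5,7,9,11,13,15,17,19,21,23,25,27,29,31} = 1⊕0⊕0⊕1⊕1⊕1⊕1⊕1⊕0⊕0⊕0⊕1⊕0⊕1⊕0 = 0
p2 = XOR of data positions {3,6,7,10,11,14,15,18,19,22,23,26,27,30,31} = 1⊕1⊕0⊕0⊕1⊕1⊕1⊕0⊕0⊕0⊕0⊕0⊕0⊕1⊕0 = 0
p4 = XOR of data positions {5,6,7,12,13,14,15,20,21,22,23,28,29,30,31} = 0⊕1⊕0⊕0⊕1⊕1⊕1⊕1⊕0⊕0⊕0⊕0⊕1⊕1⊕0 = 1
p8 = XOR of data positions {9,10,11,12,13,14,15,24,25,26,27,28,29,30,31} = 1⊕0⊕1⊕0⊕1⊕1⊕1⊕0⊕1⊕0⊕0⊕0⊕1⊕1⊕0 = 0
p16 = XOR of data positions {17,18,19,20,21,22,23,24,25,26,27,28,29,30,31} = 1⊕0⊕0⊕1⊕0⊕0⊕0⊕0⊕1⊕0⊕0⊕0⊕1⊕1⊕0 = 1
Parity bits p1,p2,p4,p8,p16 = 00101

00101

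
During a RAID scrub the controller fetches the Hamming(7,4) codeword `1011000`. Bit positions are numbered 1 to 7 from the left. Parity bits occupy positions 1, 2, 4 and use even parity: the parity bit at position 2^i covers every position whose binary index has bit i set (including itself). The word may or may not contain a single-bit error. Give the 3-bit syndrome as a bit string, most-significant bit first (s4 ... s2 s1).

s1: b1⊕b3⊕b5⊕b7 = 1⊕1⊕0⊕0 = 0
s2: b2⊕b3⊕b6⊕b7 = 0⊕1⊕0⊕0 = 1
s4: b4⊕b5⊕b6⊕b7 = 1⊕0⊕0⊕0 = 1
Syndrome (s4...s1) = 110 → position 6.

110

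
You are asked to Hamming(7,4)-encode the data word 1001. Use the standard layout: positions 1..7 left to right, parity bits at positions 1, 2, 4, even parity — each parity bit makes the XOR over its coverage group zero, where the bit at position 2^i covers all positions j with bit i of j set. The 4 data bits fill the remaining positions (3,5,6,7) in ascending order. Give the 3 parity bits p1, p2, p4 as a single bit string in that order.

001

Place data bits at non-power-of-two positions: b3=1, b5=0, b6=0, b7=1.
p1 = XOR of data positions {3,5,7} = 1⊕0⊕1 = 0
p2 = XOR of data positions {3,6,7} = 1⊕0⊕1 = 0
p4 = XOR of data positions {5,6,7} = 0⊕0⊕1 = 1
Parity bits p1,p2,p4 = 001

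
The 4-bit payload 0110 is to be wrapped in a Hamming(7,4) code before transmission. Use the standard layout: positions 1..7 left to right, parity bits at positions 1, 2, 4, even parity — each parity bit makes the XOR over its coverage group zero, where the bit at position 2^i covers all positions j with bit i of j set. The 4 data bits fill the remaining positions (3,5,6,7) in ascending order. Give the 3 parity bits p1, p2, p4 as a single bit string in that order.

Place data bits at non-power-of-two positions: b3=0, b5=1, b6=1, b7=0.
p1 = XOR of data positions {3,5,7} = 0⊕1⊕0 = 1
p2 = XOR of data positions {3,6,7} = 0⊕1⊕0 = 1
p4 = XOR of data positions {5,6,7} = 1⊕1⊕0 = 0
Parity bits p1,p2,p4 = 110

110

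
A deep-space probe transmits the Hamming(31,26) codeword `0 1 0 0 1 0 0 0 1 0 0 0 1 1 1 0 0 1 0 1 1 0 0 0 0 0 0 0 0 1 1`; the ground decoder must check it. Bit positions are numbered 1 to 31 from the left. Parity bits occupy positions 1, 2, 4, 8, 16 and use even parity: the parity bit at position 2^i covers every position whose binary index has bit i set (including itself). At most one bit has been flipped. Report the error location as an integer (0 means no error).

16

s1: b1⊕b3⊕b5⊕b7⊕b9⊕b11⊕b13⊕b15⊕b17⊕b19⊕b21⊕b23⊕b25⊕b27⊕b29⊕b31 = 0⊕0⊕1⊕0⊕1⊕0⊕1⊕1⊕0⊕0⊕1⊕0⊕0⊕0⊕0⊕1 = 0
s2: b2⊕b3⊕b6⊕b7⊕b10⊕b11⊕b14⊕b15⊕b18⊕b19⊕b22⊕b23⊕b26⊕b27⊕b30⊕b31 = 1⊕0⊕0⊕0⊕0⊕0⊕1⊕1⊕1⊕0⊕0⊕0⊕0⊕0⊕1⊕1 = 0
s4: b4⊕b5⊕b6⊕b7⊕b12⊕b13⊕b14⊕b15⊕b20⊕b21⊕b22⊕b23⊕b28⊕b29⊕b30⊕b31 = 0⊕1⊕0⊕0⊕0⊕1⊕1⊕1⊕1⊕1⊕0⊕0⊕0⊕0⊕1⊕1 = 0
s8: b8⊕b9⊕b10⊕b11⊕b12⊕b13⊕b14⊕b15⊕b24⊕b25⊕b26⊕b27⊕b28⊕b29⊕b30⊕b31 = 0⊕1⊕0⊕0⊕0⊕1⊕1⊕1⊕0⊕0⊕0⊕0⊕0⊕0⊕1⊕1 = 0
s16: b16⊕b17⊕b18⊕b19⊕b20⊕b21⊕b22⊕b23⊕b24⊕b25⊕b26⊕b27⊕b28⊕b29⊕b30⊕b31 = 0⊕0⊕1⊕0⊕1⊕1⊕0⊕0⊕0⊕0⊕0⊕0⊕0⊕0⊕1⊕1 = 1
Syndrome (s16...s1) = 10000 → position 16.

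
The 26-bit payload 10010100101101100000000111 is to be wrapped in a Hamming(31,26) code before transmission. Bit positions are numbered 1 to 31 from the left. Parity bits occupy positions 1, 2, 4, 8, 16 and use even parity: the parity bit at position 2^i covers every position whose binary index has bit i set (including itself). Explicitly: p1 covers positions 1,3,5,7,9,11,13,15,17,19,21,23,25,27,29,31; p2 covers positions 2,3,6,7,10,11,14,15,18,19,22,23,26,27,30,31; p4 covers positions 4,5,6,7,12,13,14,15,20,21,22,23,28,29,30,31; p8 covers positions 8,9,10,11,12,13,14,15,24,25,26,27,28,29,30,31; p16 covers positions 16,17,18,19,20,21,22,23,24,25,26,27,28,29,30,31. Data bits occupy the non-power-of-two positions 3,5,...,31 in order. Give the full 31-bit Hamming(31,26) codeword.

Place data bits at non-power-of-two positions: b3=1, b5=0, b6=0, b7=1, b9=0, b10=1, b11=0, b12=0, b13=1, b14=0, b15=1, b17=1, b18=0, b19=1, b20=1, b21=0, b22=0, b23=0, b24=0, b25=0, b26=0, b27=0, b28=0, b29=1, b30=1, b31=1.
p1 = XOR of data positions {3,5,7,9,11,13,15,17,19,21,23,25,27,29,31} = 1⊕0⊕1⊕0⊕0⊕1⊕1⊕1⊕1⊕0⊕0⊕0⊕0⊕1⊕1 = 0
p2 = XOR of data positions {3,6,7,10,11,14,15,18,19,22,23,26,27,30,31} = 1⊕0⊕1⊕1⊕0⊕0⊕1⊕0⊕1⊕0⊕0⊕0⊕0⊕1⊕1 = 1
p4 = XOR of data positions {5,6,7,12,13,14,15,20,21,22,23,28,29,30,31} = 0⊕0⊕1⊕0⊕1⊕0⊕1⊕1⊕0⊕0⊕0⊕0⊕1⊕1⊕1 = 1
p8 = XOR of data positions {9,10,11,12,13,14,15,24,25,26,27,28,29,30,31} = 0⊕1⊕0⊕0⊕1⊕0⊕1⊕0⊕0⊕0⊕0⊕0⊕1⊕1⊕1 = 0
p16 = XOR of data positions {17,18,19,20,21,22,23,24,25,26,27,28,29,30,31} = 1⊕0⊕1⊕1⊕0⊕0⊕0⊕0⊕0⊕0⊕0⊕0⊕1⊕1⊕1 = 0
Codeword b1..b31 = 0111001001001010101100000000111

0111001001001010101100000000111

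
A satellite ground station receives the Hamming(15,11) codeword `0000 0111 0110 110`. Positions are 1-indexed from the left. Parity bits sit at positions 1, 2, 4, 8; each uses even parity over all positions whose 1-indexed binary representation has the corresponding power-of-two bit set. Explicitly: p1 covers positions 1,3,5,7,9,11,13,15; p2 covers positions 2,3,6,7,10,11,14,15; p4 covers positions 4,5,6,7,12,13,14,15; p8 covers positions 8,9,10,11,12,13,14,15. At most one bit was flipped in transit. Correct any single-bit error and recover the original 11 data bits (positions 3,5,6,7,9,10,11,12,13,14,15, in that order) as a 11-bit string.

00110100110

s1: b1⊕b3⊕b5⊕b7⊕b9⊕b11⊕b13⊕b15 = 0⊕0⊕0⊕1⊕0⊕1⊕1⊕0 = 1
s2: b2⊕b3⊕b6⊕b7⊕b10⊕b11⊕b14⊕b15 = 0⊕0⊕1⊕1⊕1⊕1⊕1⊕0 = 1
s4: b4⊕b5⊕b6⊕b7⊕b12⊕b13⊕b14⊕b15 = 0⊕0⊕1⊕1⊕0⊕1⊕1⊕0 = 0
s8: b8⊕b9⊕b10⊕b11⊕b12⊕b13⊕b14⊕b15 = 1⊕0⊕1⊕1⊕0⊕1⊕1⊕0 = 1
Syndrome (s8...s1) = 1011 → position 11.
Flip bit 11: corrected codeword = 000001110100110
Data bits at positions 3,5,6,7,9,10,11,12,13,14,15: 00110100110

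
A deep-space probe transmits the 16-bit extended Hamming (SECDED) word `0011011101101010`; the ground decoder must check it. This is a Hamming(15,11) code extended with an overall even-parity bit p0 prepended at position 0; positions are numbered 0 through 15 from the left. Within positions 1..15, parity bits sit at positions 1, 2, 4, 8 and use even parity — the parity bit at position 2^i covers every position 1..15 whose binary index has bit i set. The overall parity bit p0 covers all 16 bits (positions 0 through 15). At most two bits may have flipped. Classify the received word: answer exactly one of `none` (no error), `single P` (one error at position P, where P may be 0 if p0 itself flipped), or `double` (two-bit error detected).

single 4

s1: b1⊕b3⊕b5⊕b7⊕b9⊕b11⊕b13⊕b15 = 0⊕1⊕1⊕1⊕1⊕0⊕0⊕0 = 0
s2: b2⊕b3⊕b6⊕b7⊕b10⊕b11⊕b14⊕b15 = 1⊕1⊕1⊕1⊕1⊕0⊕1⊕0 = 0
s4: b4⊕b5⊕b6⊕b7⊕b12⊕b13⊕b14⊕b15 = 0⊕1⊕1⊕1⊕1⊕0⊕1⊕0 = 1
s8: b8⊕b9⊕b10⊕b11⊕b12⊕b13⊕b14⊕b15 = 0⊕1⊕1⊕0⊕1⊕0⊕1⊕0 = 0
Syndrome (s8...s1) = 0100 → position 4.
Overall parity (XOR of all 16 bits, including p0): 0⊕0⊕1⊕1⊕0⊕1⊕1⊕1⊕0⊕1⊕1⊕0⊕1⊕0⊕1⊕0 = 1
Overall=1, syndrome position=4 → single-bit error at position 4.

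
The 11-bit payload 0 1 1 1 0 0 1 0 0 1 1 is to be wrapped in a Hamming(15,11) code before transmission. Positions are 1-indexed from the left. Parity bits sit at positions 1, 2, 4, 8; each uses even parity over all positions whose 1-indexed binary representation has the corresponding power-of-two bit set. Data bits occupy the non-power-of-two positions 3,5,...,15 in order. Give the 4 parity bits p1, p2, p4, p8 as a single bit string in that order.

Place data bits at non-power-of-two positions: b3=0, b5=1, b6=1, b7=1, b9=0, b10=0, b11=1, b12=0, b13=0, b14=1, b15=1.
p1 = XOR of data positions {3,5,7,9,11,13,15} = 0⊕1⊕1⊕0⊕1⊕0⊕1 = 0
p2 = XOR of data positions {3,6,7,10,11,14,15} = 0⊕1⊕1⊕0⊕1⊕1⊕1 = 1
p4 = XOR of data positions {5,6,7,12,13,14,15} = 1⊕1⊕1⊕0⊕0⊕1⊕1 = 1
p8 = XOR of data positions {9,10,11,12,13,14,15} = 0⊕0⊕1⊕0⊕0⊕1⊕1 = 1
Parity bits p1,p2,p4,p8 = 0111

0111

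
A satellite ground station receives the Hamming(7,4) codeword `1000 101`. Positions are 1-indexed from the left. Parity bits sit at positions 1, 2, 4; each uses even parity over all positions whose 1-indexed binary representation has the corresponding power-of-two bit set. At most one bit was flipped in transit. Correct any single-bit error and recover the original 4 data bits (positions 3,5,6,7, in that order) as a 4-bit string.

s1: b1⊕b3⊕b5⊕b7 = 1⊕0⊕1⊕1 = 1
s2: b2⊕b3⊕b6⊕b7 = 0⊕0⊕0⊕1 = 1
s4: b4⊕b5⊕b6⊕b7 = 0⊕1⊕0⊕1 = 0
Syndrome (s4...s1) = 011 → position 3.
Flip bit 3: corrected codeword = 1010101
Data bits at positions 3,5,6,7: 1101

1101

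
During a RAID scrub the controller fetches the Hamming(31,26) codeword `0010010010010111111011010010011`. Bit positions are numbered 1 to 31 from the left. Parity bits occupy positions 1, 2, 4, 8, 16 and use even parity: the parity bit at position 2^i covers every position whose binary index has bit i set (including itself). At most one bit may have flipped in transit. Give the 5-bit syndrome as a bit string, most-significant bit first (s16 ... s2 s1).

00000

s1: b1⊕b3⊕b5⊕b7⊕b9⊕b11⊕b13⊕b15⊕b17⊕b19⊕b21⊕b23⊕b25⊕b27⊕b29⊕b31 = 0⊕1⊕0⊕0⊕1⊕0⊕0⊕1⊕1⊕1⊕1⊕0⊕0⊕1⊕0⊕1 = 0
s2: b2⊕b3⊕b6⊕b7⊕b10⊕b11⊕b14⊕b15⊕b18⊕b19⊕b22⊕b23⊕b26⊕b27⊕b30⊕b31 = 0⊕1⊕1⊕0⊕0⊕0⊕1⊕1⊕1⊕1⊕1⊕0⊕0⊕1⊕1⊕1 = 0
s4: b4⊕b5⊕b6⊕b7⊕b12⊕b13⊕b14⊕b15⊕b20⊕b21⊕b22⊕b23⊕b28⊕b29⊕b30⊕b31 = 0⊕0⊕1⊕0⊕1⊕0⊕1⊕1⊕0⊕1⊕1⊕0⊕0⊕0⊕1⊕1 = 0
s8: b8⊕b9⊕b10⊕b11⊕b12⊕b13⊕b14⊕b15⊕b24⊕b25⊕b26⊕b27⊕b28⊕b29⊕b30⊕b31 = 0⊕1⊕0⊕0⊕1⊕0⊕1⊕1⊕1⊕0⊕0⊕1⊕0⊕0⊕1⊕1 = 0
s16: b16⊕b17⊕b18⊕b19⊕b20⊕b21⊕b22⊕b23⊕b24⊕b25⊕b26⊕b27⊕b28⊕b29⊕b30⊕b31 = 1⊕1⊕1⊕1⊕0⊕1⊕1⊕0⊕1⊕0⊕0⊕1⊕0⊕0⊕1⊕1 = 0
Syndrome (s16...s1) = 00000 → position 0 (no error).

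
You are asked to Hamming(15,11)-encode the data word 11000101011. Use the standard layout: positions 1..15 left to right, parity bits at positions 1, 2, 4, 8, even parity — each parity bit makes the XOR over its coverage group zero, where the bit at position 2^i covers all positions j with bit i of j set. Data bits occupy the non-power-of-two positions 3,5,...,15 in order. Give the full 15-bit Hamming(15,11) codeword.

101010000101011

Place data bits at non-power-of-two positions: b3=1, b5=1, b6=0, b7=0, b9=0, b10=1, b11=0, b12=1, b13=0, b14=1, b15=1.
p1 = XOR of data positions {3,5,7,9,11,13,15} = 1⊕1⊕0⊕0⊕0⊕0⊕1 = 1
p2 = XOR of data positions {3,6,7,10,11,14,15} = 1⊕0⊕0⊕1⊕0⊕1⊕1 = 0
p4 = XOR of data positions {5,6,7,12,13,14,15} = 1⊕0⊕0⊕1⊕0⊕1⊕1 = 0
p8 = XOR of data positions {9,10,11,12,13,14,15} = 0⊕1⊕0⊕1⊕0⊕1⊕1 = 0
Codeword b1..b15 = 101010000101011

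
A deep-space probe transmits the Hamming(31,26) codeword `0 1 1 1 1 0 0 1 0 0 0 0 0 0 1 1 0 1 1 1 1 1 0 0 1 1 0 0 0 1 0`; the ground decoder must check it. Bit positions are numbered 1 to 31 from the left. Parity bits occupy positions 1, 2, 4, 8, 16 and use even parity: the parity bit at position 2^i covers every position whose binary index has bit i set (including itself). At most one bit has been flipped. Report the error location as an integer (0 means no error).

s1: b1⊕b3⊕b5⊕b7⊕b9⊕b11⊕b13⊕b15⊕b17⊕b19⊕b21⊕b23⊕b25⊕b27⊕b29⊕b31 = 0⊕1⊕1⊕0⊕0⊕0⊕0⊕1⊕0⊕1⊕1⊕0⊕1⊕0⊕0⊕0 = 0
s2: b2⊕b3⊕b6⊕b7⊕b10⊕b11⊕b14⊕b15⊕b18⊕b19⊕b22⊕b23⊕b26⊕b27⊕b30⊕b31 = 1⊕1⊕0⊕0⊕0⊕0⊕0⊕1⊕1⊕1⊕1⊕0⊕1⊕0⊕1⊕0 = 0
s4: b4⊕b5⊕b6⊕b7⊕b12⊕b13⊕b14⊕b15⊕b20⊕b21⊕b22⊕b23⊕b28⊕b29⊕b30⊕b31 = 1⊕1⊕0⊕0⊕0⊕0⊕0⊕1⊕1⊕1⊕1⊕0⊕0⊕0⊕1⊕0 = 1
s8: b8⊕b9⊕b10⊕b11⊕b12⊕b13⊕b14⊕b15⊕b24⊕b25⊕b26⊕b27⊕b28⊕b29⊕b30⊕b31 = 1⊕0⊕0⊕0⊕0⊕0⊕0⊕1⊕0⊕1⊕1⊕0⊕0⊕0⊕1⊕0 = 1
s16: b16⊕b17⊕b18⊕b19⊕b20⊕b21⊕b22⊕b23⊕b24⊕b25⊕b26⊕b27⊕b28⊕b29⊕b30⊕b31 = 1⊕0⊕1⊕1⊕1⊕1⊕1⊕0⊕0⊕1⊕1⊕0⊕0⊕0⊕1⊕0 = 1
Syndrome (s16...s1) = 11100 → position 28.

28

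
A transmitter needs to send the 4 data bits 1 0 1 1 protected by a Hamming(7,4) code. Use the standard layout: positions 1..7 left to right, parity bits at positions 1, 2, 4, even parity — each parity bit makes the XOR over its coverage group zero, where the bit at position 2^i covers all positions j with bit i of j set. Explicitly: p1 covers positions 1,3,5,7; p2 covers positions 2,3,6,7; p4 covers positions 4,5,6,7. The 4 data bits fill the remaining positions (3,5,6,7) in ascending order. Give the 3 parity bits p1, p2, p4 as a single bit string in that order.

010

Place data bits at non-power-of-two positions: b3=1, b5=0, b6=1, b7=1.
p1 = XOR of data positions {3,5,7} = 1⊕0⊕1 = 0
p2 = XOR of data positions {3,6,7} = 1⊕1⊕1 = 1
p4 = XOR of data positions {5,6,7} = 0⊕1⊕1 = 0
Parity bits p1,p2,p4 = 010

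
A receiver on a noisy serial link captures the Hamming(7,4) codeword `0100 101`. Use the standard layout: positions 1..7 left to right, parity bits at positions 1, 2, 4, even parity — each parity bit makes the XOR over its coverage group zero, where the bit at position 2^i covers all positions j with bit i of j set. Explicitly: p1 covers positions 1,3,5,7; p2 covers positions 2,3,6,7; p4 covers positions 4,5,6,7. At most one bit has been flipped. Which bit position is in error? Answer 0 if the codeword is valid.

s1: b1⊕b3⊕b5⊕b7 = 0⊕0⊕1⊕1 = 0
s2: b2⊕b3⊕b6⊕b7 = 1⊕0⊕0⊕1 = 0
s4: b4⊕b5⊕b6⊕b7 = 0⊕1⊕0⊕1 = 0
Syndrome (s4...s1) = 000 → position 0 (no error).

0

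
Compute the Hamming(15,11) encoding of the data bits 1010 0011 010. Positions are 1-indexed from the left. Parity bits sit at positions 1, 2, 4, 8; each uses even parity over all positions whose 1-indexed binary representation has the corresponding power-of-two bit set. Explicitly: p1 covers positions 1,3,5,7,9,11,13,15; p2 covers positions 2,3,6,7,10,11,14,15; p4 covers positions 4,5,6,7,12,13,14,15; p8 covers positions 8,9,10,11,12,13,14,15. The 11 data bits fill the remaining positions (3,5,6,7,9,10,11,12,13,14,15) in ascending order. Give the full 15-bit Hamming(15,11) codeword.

Place data bits at non-power-of-two positions: b3=1, b5=0, b6=1, b7=0, b9=0, b10=0, b11=1, b12=1, b13=0, b14=1, b15=0.
p1 = XOR of data positions {3,5,7,9,11,13,15} = 1⊕0⊕0⊕0⊕1⊕0⊕0 = 0
p2 = XOR of data positions {3,6,7,10,11,14,15} = 1⊕1⊕0⊕0⊕1⊕1⊕0 = 0
p4 = XOR of data positions {5,6,7,12,13,14,15} = 0⊕1⊕0⊕1⊕0⊕1⊕0 = 1
p8 = XOR of data positions {9,10,11,12,13,14,15} = 0⊕0⊕1⊕1⊕0⊕1⊕0 = 1
Codeword b1..b15 = 001101010011010

001101010011010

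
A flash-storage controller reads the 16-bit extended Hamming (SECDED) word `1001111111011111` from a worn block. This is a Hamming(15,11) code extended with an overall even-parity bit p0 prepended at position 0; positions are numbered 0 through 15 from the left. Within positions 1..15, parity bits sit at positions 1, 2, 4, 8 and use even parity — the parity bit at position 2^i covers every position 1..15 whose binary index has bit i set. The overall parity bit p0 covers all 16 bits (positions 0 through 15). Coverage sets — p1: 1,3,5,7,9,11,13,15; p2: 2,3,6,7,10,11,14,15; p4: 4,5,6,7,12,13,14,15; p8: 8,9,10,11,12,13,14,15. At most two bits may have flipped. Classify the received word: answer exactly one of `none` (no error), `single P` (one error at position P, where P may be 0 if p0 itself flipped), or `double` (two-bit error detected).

s1: b1⊕b3⊕b5⊕b7⊕b9⊕b11⊕b13⊕b15 = 0⊕1⊕1⊕1⊕1⊕1⊕1⊕1 = 1
s2: b2⊕b3⊕b6⊕b7⊕b10⊕b11⊕b14⊕b15 = 0⊕1⊕1⊕1⊕0⊕1⊕1⊕1 = 0
s4: b4⊕b5⊕b6⊕b7⊕b12⊕b13⊕b14⊕b15 = 1⊕1⊕1⊕1⊕1⊕1⊕1⊕1 = 0
s8: b8⊕b9⊕b10⊕b11⊕b12⊕b13⊕b14⊕b15 = 1⊕1⊕0⊕1⊕1⊕1⊕1⊕1 = 1
Syndrome (s8...s1) = 1001 → position 9.
Overall parity (XOR of all 16 bits, including p0): 1⊕0⊕0⊕1⊕1⊕1⊕1⊕1⊕1⊕1⊕0⊕1⊕1⊕1⊕1⊕1 = 1
Overall=1, syndrome position=9 → single-bit error at position 9.

single 9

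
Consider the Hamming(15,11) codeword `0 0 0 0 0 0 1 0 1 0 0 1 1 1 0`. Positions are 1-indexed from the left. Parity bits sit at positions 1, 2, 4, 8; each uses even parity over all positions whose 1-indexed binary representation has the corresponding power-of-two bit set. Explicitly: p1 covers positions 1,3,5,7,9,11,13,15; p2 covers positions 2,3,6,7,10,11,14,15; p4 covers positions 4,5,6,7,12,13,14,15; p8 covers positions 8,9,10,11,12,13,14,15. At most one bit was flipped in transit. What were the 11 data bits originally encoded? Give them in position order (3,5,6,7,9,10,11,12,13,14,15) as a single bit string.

s1: b1⊕b3⊕b5⊕b7⊕b9⊕b11⊕b13⊕b15 = 0⊕0⊕0⊕1⊕1⊕0⊕1⊕0 = 1
s2: b2⊕b3⊕b6⊕b7⊕b10⊕b11⊕b14⊕b15 = 0⊕0⊕0⊕1⊕0⊕0⊕1⊕0 = 0
s4: b4⊕b5⊕b6⊕b7⊕b12⊕b13⊕b14⊕b15 = 0⊕0⊕0⊕1⊕1⊕1⊕1⊕0 = 0
s8: b8⊕b9⊕b10⊕b11⊕b12⊕b13⊕b14⊕b15 = 0⊕1⊕0⊕0⊕1⊕1⊕1⊕0 = 0
Syndrome (s8...s1) = 0001 → position 1.
Flip bit 1: corrected codeword = 100000101001110
Data bits at positions 3,5,6,7,9,10,11,12,13,14,15: 00011001110

00011001110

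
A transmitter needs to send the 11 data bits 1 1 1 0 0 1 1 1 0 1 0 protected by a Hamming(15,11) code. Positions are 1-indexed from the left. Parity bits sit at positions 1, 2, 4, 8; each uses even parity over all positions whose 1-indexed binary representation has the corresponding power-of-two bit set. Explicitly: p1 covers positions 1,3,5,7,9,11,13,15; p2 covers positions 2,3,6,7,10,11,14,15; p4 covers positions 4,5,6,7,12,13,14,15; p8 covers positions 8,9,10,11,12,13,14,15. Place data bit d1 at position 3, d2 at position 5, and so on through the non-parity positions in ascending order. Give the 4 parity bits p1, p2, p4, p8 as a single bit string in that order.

Place data bits at non-power-of-two positions: b3=1, b5=1, b6=1, b7=0, b9=0, b10=1, b11=1, b12=1, b13=0, b14=1, b15=0.
p1 = XOR of data positions {3,5,7,9,11,13,15} = 1⊕1⊕0⊕0⊕1⊕0⊕0 = 1
p2 = XOR of data positions {3,6,7,10,11,14,15} = 1⊕1⊕0⊕1⊕1⊕1⊕0 = 1
p4 = XOR of data positions {5,6,7,12,13,14,15} = 1⊕1⊕0⊕1⊕0⊕1⊕0 = 0
p8 = XOR of data positions {9,10,11,12,13,14,15} = 0⊕1⊕1⊕1⊕0⊕1⊕0 = 0
Parity bits p1,p2,p4,p8 = 1100

1100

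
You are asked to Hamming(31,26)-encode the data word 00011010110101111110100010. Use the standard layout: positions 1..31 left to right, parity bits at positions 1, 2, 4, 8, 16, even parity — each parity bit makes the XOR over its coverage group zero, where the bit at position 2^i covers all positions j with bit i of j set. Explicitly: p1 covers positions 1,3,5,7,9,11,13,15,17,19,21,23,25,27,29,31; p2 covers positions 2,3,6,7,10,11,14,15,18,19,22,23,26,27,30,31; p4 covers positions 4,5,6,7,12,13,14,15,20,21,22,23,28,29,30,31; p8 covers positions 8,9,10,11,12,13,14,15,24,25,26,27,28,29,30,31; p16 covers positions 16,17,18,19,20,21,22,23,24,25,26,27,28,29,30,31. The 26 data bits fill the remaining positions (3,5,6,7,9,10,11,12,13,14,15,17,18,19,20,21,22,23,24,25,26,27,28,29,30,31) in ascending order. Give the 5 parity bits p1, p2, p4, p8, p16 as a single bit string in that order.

Place data bits at non-power-of-two positions: b3=0, b5=0, b6=0, b7=1, b9=1, b10=0, b11=1, b12=0, b13=1, b14=1, b15=0, b17=1, b18=0, b19=1, b20=1, b21=1, b22=1, b23=1, b24=1, b25=0, b26=1, b27=0, b28=0, b29=0, b30=1, b31=0.
p1 = XOR of data positions {3,5,7,9,11,13,15,17,19,21,23,25,27,29,31} = 0⊕0⊕1⊕1⊕1⊕1⊕0⊕1⊕1⊕1⊕1⊕0⊕0⊕0⊕0 = 0
p2 = XOR of data positions {3,6,7,10,11,14,15,18,19,22,23,26,27,30,31} = 0⊕0⊕1⊕0⊕1⊕1⊕0⊕0⊕1⊕1⊕1⊕1⊕0⊕1⊕0 = 0
p4 = XOR of data positions {5,6,7,12,13,14,15,20,21,22,23,28,29,30,31} = 0⊕0⊕1⊕0⊕1⊕1⊕0⊕1⊕1⊕1⊕1⊕0⊕0⊕1⊕0 = 0
p8 = XOR of data positions {9,10,11,12,13,14,15,24,25,26,27,28,29,30,31} = 1⊕0⊕1⊕0⊕1⊕1⊕0⊕1⊕0⊕1⊕0⊕0⊕0⊕1⊕0 = 1
p16 = XOR of data positions {17,18,19,20,21,22,23,24,25,26,27,28,29,30,31} = 1⊕0⊕1⊕1⊕1⊕1⊕1⊕1⊕0⊕1⊕0⊕0⊕0⊕1⊕0 = 1
Parity bits p1,p2,p4,p8,p16 = 00011

00011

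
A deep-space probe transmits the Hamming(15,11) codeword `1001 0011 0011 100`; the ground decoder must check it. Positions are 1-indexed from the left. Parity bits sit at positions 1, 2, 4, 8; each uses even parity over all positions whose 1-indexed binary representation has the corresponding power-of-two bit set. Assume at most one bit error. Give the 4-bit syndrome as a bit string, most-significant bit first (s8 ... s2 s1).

0000

s1: b1⊕b3⊕b5⊕b7⊕b9⊕b11⊕b13⊕b15 = 1⊕0⊕0⊕1⊕0⊕1⊕1⊕0 = 0
s2: b2⊕b3⊕b6⊕b7⊕b10⊕b11⊕b14⊕b15 = 0⊕0⊕0⊕1⊕0⊕1⊕0⊕0 = 0
s4: b4⊕b5⊕b6⊕b7⊕b12⊕b13⊕b14⊕b15 = 1⊕0⊕0⊕1⊕1⊕1⊕0⊕0 = 0
s8: b8⊕b9⊕b10⊕b11⊕b12⊕b13⊕b14⊕b15 = 1⊕0⊕0⊕1⊕1⊕1⊕0⊕0 = 0
Syndrome (s8...s1) = 0000 → position 0 (no error).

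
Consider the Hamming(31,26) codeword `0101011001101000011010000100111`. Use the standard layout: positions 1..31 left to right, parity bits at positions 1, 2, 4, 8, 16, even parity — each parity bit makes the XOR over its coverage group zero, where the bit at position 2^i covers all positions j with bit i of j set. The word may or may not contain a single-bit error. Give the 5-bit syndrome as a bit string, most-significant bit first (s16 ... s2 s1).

s1: b1⊕b3⊕b5⊕b7⊕b9⊕b11⊕b13⊕b15⊕b17⊕b19⊕b21⊕b23⊕b25⊕b27⊕b29⊕b31 = 0⊕0⊕0⊕1⊕0⊕1⊕1⊕0⊕0⊕1⊕1⊕0⊕0⊕0⊕1⊕1 = 1
s2: b2⊕b3⊕b6⊕b7⊕b10⊕b11⊕b14⊕b15⊕b18⊕b19⊕b22⊕b23⊕b26⊕b27⊕b30⊕b31 = 1⊕0⊕1⊕1⊕1⊕1⊕0⊕0⊕1⊕1⊕0⊕0⊕1⊕0⊕1⊕1 = 0
s4: b4⊕b5⊕b6⊕b7⊕b12⊕b13⊕b14⊕b15⊕b20⊕b21⊕b22⊕b23⊕b28⊕b29⊕b30⊕b31 = 1⊕0⊕1⊕1⊕0⊕1⊕0⊕0⊕0⊕1⊕0⊕0⊕0⊕1⊕1⊕1 = 0
s8: b8⊕b9⊕b10⊕b11⊕b12⊕b13⊕b14⊕b15⊕b24⊕b25⊕b26⊕b27⊕b28⊕b29⊕b30⊕b31 = 0⊕0⊕1⊕1⊕0⊕1⊕0⊕0⊕0⊕0⊕1⊕0⊕0⊕1⊕1⊕1 = 1
s16: b16⊕b17⊕b18⊕b19⊕b20⊕b21⊕b22⊕b23⊕b24⊕b25⊕b26⊕b27⊕b28⊕b29⊕b30⊕b31 = 0⊕0⊕1⊕1⊕0⊕1⊕0⊕0⊕0⊕0⊕1⊕0⊕0⊕1⊕1⊕1 = 1
Syndrome (s16...s1) = 11001 → position 25.

11001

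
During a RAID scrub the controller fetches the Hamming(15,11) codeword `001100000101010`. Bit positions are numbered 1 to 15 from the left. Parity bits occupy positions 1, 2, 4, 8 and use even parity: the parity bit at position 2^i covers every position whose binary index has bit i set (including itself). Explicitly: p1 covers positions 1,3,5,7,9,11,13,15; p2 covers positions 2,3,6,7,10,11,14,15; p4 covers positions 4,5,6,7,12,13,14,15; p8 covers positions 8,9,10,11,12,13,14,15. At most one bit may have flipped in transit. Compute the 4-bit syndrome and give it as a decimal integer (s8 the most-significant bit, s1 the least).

15

s1: b1⊕b3⊕b5⊕b7⊕b9⊕b11⊕b13⊕b15 = 0⊕1⊕0⊕0⊕0⊕0⊕0⊕0 = 1
s2: b2⊕b3⊕b6⊕b7⊕b10⊕b11⊕b14⊕b15 = 0⊕1⊕0⊕0⊕1⊕0⊕1⊕0 = 1
s4: b4⊕b5⊕b6⊕b7⊕b12⊕b13⊕b14⊕b15 = 1⊕0⊕0⊕0⊕1⊕0⊕1⊕0 = 1
s8: b8⊕b9⊕b10⊕b11⊕b12⊕b13⊕b14⊕b15 = 0⊕0⊕1⊕0⊕1⊕0⊕1⊕0 = 1
Syndrome (s8...s1) = 1111 → position 15.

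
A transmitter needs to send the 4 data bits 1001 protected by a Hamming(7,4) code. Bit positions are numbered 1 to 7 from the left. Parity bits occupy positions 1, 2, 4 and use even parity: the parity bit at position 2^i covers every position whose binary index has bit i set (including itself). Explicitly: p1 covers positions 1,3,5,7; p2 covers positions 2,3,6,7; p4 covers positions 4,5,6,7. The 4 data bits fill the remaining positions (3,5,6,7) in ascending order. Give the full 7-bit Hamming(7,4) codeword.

0011001

Place data bits at non-power-of-two positions: b3=1, b5=0, b6=0, b7=1.
p1 = XOR of data positions {3,5,7} = 1⊕0⊕1 = 0
p2 = XOR of data positions {3,6,7} = 1⊕0⊕1 = 0
p4 = XOR of data positions {5,6,7} = 0⊕0⊕1 = 1
Codeword b1..b7 = 0011001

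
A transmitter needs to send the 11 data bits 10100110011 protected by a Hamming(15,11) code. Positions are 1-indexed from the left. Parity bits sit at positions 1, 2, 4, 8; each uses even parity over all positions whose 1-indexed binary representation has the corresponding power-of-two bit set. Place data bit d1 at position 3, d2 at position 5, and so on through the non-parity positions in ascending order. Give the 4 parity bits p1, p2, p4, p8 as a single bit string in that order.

Place data bits at non-power-of-two positions: b3=1, b5=0, b6=1, b7=0, b9=0, b10=1, b11=1, b12=0, b13=0, b14=1, b15=1.
p1 = XOR of data positions {3,5,7,9,11,13,15} = 1⊕0⊕0⊕0⊕1⊕0⊕1 = 1
p2 = XOR of data positions {3,6,7,10,11,14,15} = 1⊕1⊕0⊕1⊕1⊕1⊕1 = 0
p4 = XOR of data positions {5,6,7,12,13,14,15} = 0⊕1⊕0⊕0⊕0⊕1⊕1 = 1
p8 = XOR of data positions {9,10,11,12,13,14,15} = 0⊕1⊕1⊕0⊕0⊕1⊕1 = 0
Parity bits p1,p2,p4,p8 = 1010

1010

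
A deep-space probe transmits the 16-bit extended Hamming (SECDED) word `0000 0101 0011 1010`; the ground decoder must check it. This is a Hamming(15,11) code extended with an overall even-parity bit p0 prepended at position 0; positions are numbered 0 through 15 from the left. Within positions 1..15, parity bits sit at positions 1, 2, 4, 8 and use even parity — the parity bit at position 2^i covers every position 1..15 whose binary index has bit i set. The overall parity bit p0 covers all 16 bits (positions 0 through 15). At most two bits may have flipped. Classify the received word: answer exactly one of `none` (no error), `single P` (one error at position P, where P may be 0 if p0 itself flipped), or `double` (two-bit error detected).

double

s1: b1⊕b3⊕b5⊕b7⊕b9⊕b11⊕b13⊕b15 = 0⊕0⊕1⊕1⊕0⊕1⊕0⊕0 = 1
s2: b2⊕b3⊕b6⊕b7⊕b10⊕b11⊕b14⊕b15 = 0⊕0⊕0⊕1⊕1⊕1⊕1⊕0 = 0
s4: b4⊕b5⊕b6⊕b7⊕b12⊕b13⊕b14⊕b15 = 0⊕1⊕0⊕1⊕1⊕0⊕1⊕0 = 0
s8: b8⊕b9⊕b10⊕b11⊕b12⊕b13⊕b14⊕b15 = 0⊕0⊕1⊕1⊕1⊕0⊕1⊕0 = 0
Syndrome (s8...s1) = 0001 → position 1.
Overall parity (XOR of all 16 bits, including p0): 0⊕0⊕0⊕0⊕0⊕1⊕0⊕1⊕0⊕0⊕1⊕1⊕1⊕0⊕1⊕0 = 0
Overall=0, syndrome position=1 → double-bit error detected (uncorrectable).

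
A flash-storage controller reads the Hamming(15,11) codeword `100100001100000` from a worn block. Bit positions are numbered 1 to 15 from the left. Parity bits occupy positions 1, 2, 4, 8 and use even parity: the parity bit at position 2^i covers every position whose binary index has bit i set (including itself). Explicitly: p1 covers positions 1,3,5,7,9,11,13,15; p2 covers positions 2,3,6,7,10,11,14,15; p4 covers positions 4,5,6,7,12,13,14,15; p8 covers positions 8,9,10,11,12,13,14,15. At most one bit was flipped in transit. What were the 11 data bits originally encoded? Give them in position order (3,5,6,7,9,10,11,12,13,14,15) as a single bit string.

s1: b1⊕b3⊕b5⊕b7⊕b9⊕b11⊕b13⊕b15 = 1⊕0⊕0⊕0⊕1⊕0⊕0⊕0 = 0
s2: b2⊕b3⊕b6⊕b7⊕b10⊕b11⊕b14⊕b15 = 0⊕0⊕0⊕0⊕1⊕0⊕0⊕0 = 1
s4: b4⊕b5⊕b6⊕b7⊕b12⊕b13⊕b14⊕b15 = 1⊕0⊕0⊕0⊕0⊕0⊕0⊕0 = 1
s8: b8⊕b9⊕b10⊕b11⊕b12⊕b13⊕b14⊕b15 = 0⊕1⊕1⊕0⊕0⊕0⊕0⊕0 = 0
Syndrome (s8...s1) = 0110 → position 6.
Flip bit 6: corrected codeword = 100101001100000
Data bits at positions 3,5,6,7,9,10,11,12,13,14,15: 00101100000

00101100000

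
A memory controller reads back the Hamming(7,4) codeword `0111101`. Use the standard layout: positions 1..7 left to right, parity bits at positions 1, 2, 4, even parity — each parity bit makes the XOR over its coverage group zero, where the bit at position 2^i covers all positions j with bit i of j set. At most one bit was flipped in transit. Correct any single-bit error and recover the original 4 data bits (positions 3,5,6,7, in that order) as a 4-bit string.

s1: b1⊕b3⊕b5⊕b7 = 0⊕1⊕1⊕1 = 1
s2: b2⊕b3⊕b6⊕b7 = 1⊕1⊕0⊕1 = 1
s4: b4⊕b5⊕b6⊕b7 = 1⊕1⊕0⊕1 = 1
Syndrome (s4...s1) = 111 → position 7.
Flip bit 7: corrected codeword = 0111100
Data bits at positions 3,5,6,7: 1100

1100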